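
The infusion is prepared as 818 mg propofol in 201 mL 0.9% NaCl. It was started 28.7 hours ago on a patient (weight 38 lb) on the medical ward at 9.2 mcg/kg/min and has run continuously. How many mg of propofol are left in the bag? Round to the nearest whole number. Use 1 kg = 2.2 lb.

544 mg

Weight = 38 lb ÷ 2.2 lb/kg = 17.27273 kg
Dose = 9.2 mcg/kg/min × 17.27273 kg = 158.9091 mcg/min
158.9091 mcg/min × 60 min/hr = 9534.545 mcg/hr
Concentration = 818 mg ÷ 201 mL = 4.069652 mg/mL = 4069.652 mcg/mL
Rate = 9534.545 mcg/hr ÷ 4069.652 mcg/mL = 2.342841 mL/hr
Volume infused = 2.342841 mL/hr × 28.7 hr = 67.23953 mL
Volume remaining = 201 − 67.23953 = 133.7605 mL
Drug remaining = 133.7605 mL × 4069.652 mcg/mL = 544358.5 mcg = 544.3585 mg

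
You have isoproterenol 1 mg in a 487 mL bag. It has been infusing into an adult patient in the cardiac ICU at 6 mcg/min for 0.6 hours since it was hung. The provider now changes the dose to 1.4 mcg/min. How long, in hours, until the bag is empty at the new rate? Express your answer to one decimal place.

9.3 hours

Initial rate:
6 mcg/min × 60 min/hr = 360 mcg/hr
Concentration = 1 mg ÷ 487 mL = 0.002053388 mg/mL = 2.053388 mcg/mL
Rate = 360 mcg/hr ÷ 2.053388 mcg/mL = 175.32 mL/hr
Volume infused so far = 175.32 mL/hr × 0.6 hr = 105.192 mL
Volume remaining = 487 − 105.192 = 381.808 mL
New rate:
1.4 mcg/min × 60 min/hr = 84 mcg/hr
Rate = 84 mcg/hr ÷ 2.053388 mcg/mL = 40.908 mL/hr
Time remaining = 381.808 mL ÷ 40.908 mL/hr = 9.333333 hr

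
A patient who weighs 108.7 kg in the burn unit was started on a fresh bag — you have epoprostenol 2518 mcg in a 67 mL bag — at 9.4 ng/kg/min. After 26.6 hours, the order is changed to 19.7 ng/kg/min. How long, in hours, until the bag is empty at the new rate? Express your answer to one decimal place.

6.9 hours

Initial rate:
Dose = 9.4 ng/kg/min × 108.7 kg = 1021.78 ng/min
1021.78 ng/min × 60 min/hr = 61306.8 ng/hr
Concentration = 2518 mcg ÷ 67 mL = 37.58209 mcg/mL = 37582.09 ng/mL
Rate = 61306.8 ng/hr ÷ 37582.09 ng/mL = 1.631277 mL/hr
Volume infused so far = 1.631277 mL/hr × 26.6 hr = 43.39197 mL
Volume remaining = 67 − 43.39197 = 23.60803 mL
New rate:
Dose = 19.7 ng/kg/min × 108.7 kg = 2141.39 ng/min
2141.39 ng/min × 60 min/hr = 128483.4 ng/hr
Rate = 128483.4 ng/hr ÷ 37582.09 ng/mL = 3.41874 mL/hr
Time remaining = 23.60803 mL ÷ 3.41874 mL/hr = 6.905477 hr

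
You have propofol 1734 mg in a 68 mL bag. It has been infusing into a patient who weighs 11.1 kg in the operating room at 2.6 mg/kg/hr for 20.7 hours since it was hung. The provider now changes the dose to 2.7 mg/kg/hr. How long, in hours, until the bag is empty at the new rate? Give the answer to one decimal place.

Initial rate:
Dose = 2.6 mg/kg/hr × 11.1 kg = 28.86 mg/hr
Concentration = 1734 mg ÷ 68 mL = 25.5 mg/mL
Rate = 28.86 mg/hr ÷ 25.5 mg/mL = 1.131765 mL/hr
Volume infused so far = 1.131765 mL/hr × 20.7 hr = 23.42753 mL
Volume remaining = 68 − 23.42753 = 44.57247 mL
New rate:
Dose = 2.7 mg/kg/hr × 11.1 kg = 29.97 mg/hr
Rate = 29.97 mg/hr ÷ 25.5 mg/mL = 1.175294 mL/hr
Time remaining = 44.57247 mL ÷ 1.175294 mL/hr = 37.92452 hr

37.9 hours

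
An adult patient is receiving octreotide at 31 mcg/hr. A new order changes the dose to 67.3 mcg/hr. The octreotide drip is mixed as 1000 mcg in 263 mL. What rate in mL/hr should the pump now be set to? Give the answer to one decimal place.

17.7 mL/hr

Concentration = 1000 mcg ÷ 263 mL = 3.802281 mcg/mL
Rate = 67.3 mcg/hr ÷ 3.802281 mcg/mL = 17.6999 mL/hr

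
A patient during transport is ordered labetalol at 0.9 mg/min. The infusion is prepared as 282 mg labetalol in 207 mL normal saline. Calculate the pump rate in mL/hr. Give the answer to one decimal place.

0.9 mg/min × 60 min/hr = 54 mg/hr
Concentration = 282 mg ÷ 207 mL = 1.362319 mg/mL
Rate = 54 mg/hr ÷ 1.362319 mg/mL = 39.6383 mL/hr

39.6 mL/hr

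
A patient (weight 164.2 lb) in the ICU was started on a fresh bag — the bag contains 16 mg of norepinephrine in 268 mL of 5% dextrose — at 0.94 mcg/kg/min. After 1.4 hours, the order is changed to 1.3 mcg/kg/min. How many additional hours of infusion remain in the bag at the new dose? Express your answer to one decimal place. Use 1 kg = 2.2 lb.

Initial rate:
Weight = 164.2 lb ÷ 2.2 lb/kg = 74.63636 kg
Dose = 0.94 mcg/kg/min × 74.63636 kg = 70.15818 mcg/min
70.15818 mcg/min × 60 min/hr = 4209.491 mcg/hr
Concentration = 16 mg ÷ 268 mL = 0.05970149 mg/mL = 59.70149 mcg/mL
Rate = 4209.491 mcg/hr ÷ 59.70149 mcg/mL = 70.50897 mL/hr
Volume infused so far = 70.50897 mL/hr × 1.4 hr = 98.71256 mL
Volume remaining = 268 − 98.71256 = 169.2874 mL
New rate:
Dose = 1.3 mcg/kg/min × 74.63636 kg = 97.02727 mcg/min
97.02727 mcg/min × 60 min/hr = 5821.636 mcg/hr
Rate = 5821.636 mcg/hr ÷ 59.70149 mcg/mL = 97.51241 mL/hr
Time remaining = 169.2874 mL ÷ 97.51241 mL/hr = 1.73606 hr

1.7 hours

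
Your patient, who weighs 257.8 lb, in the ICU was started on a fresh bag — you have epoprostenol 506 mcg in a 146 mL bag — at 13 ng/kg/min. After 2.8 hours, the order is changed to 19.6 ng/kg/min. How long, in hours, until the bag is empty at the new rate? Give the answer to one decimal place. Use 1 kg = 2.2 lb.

Initial rate:
Weight = 257.8 lb ÷ 2.2 lb/kg = 117.1818 kg
Dose = 13 ng/kg/min × 117.1818 kg = 1523.364 ng/min
1523.364 ng/min × 60 min/hr = 91401.82 ng/hr
Concentration = 506 mcg ÷ 146 mL = 3.465753 mcg/mL = 3465.753 ng/mL
Rate = 91401.82 ng/hr ÷ 3465.753 ng/mL = 26.37286 mL/hr
Volume infused so far = 26.37286 mL/hr × 2.8 hr = 73.844 mL
Volume remaining = 146 − 73.844 = 72.156 mL
New rate:
Dose = 19.6 ng/kg/min × 117.1818 kg = 2296.764 ng/min
2296.764 ng/min × 60 min/hr = 137805.8 ng/hr
Rate = 137805.8 ng/hr ÷ 3465.753 ng/mL = 39.76215 mL/hr
Time remaining = 72.156 mL ÷ 39.76215 mL/hr = 1.81469 hr

1.8 hours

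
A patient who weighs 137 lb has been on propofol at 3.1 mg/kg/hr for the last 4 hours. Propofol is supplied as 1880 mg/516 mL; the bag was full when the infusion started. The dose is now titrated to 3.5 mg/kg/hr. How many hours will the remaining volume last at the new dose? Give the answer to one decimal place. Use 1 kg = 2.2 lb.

5.1 hours

Initial rate:
Weight = 137 lb ÷ 2.2 lb/kg = 62.27273 kg
Dose = 3.1 mg/kg/hr × 62.27273 kg = 193.0455 mg/hr
Concentration = 1880 mg ÷ 516 mL = 3.643411 mg/mL
Rate = 193.0455 mg/hr ÷ 3.643411 mg/mL = 52.98482 mL/hr
Volume infused so far = 52.98482 mL/hr × 4 hr = 211.9393 mL
Volume remaining = 516 − 211.9393 = 304.0607 mL
New rate:
Dose = 3.5 mg/kg/hr × 62.27273 kg = 217.9545 mg/hr
Rate = 217.9545 mg/hr ÷ 3.643411 mg/mL = 59.82157 mL/hr
Time remaining = 304.0607 mL ÷ 59.82157 mL/hr = 5.082795 hr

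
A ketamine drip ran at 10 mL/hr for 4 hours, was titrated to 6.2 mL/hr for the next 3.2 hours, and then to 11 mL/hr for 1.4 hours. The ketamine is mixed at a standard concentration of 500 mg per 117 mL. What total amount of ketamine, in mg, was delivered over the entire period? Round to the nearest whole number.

322 mg

Concentration = 500 mg ÷ 117 mL = 4.273504 mg/mL
Stage 1: 10 mL/hr × 4 hr = 40 mL → 40 mL × 4.273504 mg/mL = 170.9402 mg
Stage 2: 6.2 mL/hr × 3.2 hr = 19.84 mL → 19.84 mL × 4.273504 mg/mL = 84.78632 mg
Stage 3: 11 mL/hr × 1.4 hr = 15.4 mL → 15.4 mL × 4.273504 mg/mL = 65.81197 mg
Total = 170.9402 + 84.78632 + 65.81197 = 321.5385 mg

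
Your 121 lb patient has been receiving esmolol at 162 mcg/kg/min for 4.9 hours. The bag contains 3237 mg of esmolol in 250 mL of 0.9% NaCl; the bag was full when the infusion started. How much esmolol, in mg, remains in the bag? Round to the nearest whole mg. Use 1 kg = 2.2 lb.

617 mg

Weight = 121 lb ÷ 2.2 lb/kg = 55 kg
Dose = 162 mcg/kg/min × 55 kg = 8910 mcg/min
8910 mcg/min × 60 min/hr = 534600 mcg/hr
Concentration = 3237 mg ÷ 250 mL = 12.948 mg/mL = 12948 mcg/mL
Rate = 534600 mcg/hr ÷ 12948 mcg/mL = 41.28823 mL/hr
Volume infused = 41.28823 mL/hr × 4.9 hr = 202.3123 mL
Volume remaining = 250 − 202.3123 = 47.68767 mL
Drug remaining = 47.68767 mL × 12948 mcg/mL = 617460 mcg = 617.46 mg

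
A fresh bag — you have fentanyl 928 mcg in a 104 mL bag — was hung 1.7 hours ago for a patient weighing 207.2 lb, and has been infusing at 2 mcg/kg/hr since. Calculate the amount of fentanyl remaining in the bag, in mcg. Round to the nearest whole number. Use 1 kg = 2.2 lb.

Weight = 207.2 lb ÷ 2.2 lb/kg = 94.18182 kg
Dose = 2 mcg/kg/hr × 94.18182 kg = 188.3636 mcg/hr
Concentration = 928 mcg ÷ 104 mL = 8.923077 mcg/mL
Rate = 188.3636 mcg/hr ÷ 8.923077 mcg/mL = 21.10972 mL/hr
Volume infused = 21.10972 mL/hr × 1.7 hr = 35.88652 mL
Volume remaining = 104 − 35.88652 = 68.11348 mL
Drug remaining = 68.11348 mL × 8.923077 mcg/mL = 607.7818 mcg

608 mcg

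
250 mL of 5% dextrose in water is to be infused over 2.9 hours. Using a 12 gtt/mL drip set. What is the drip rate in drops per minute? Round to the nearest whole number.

17 gtt/min

250 mL ÷ (2.9 hr × 60 = 174 min) = 1.436782 mL/min
1.436782 mL/min × 12 gtt/mL = 17.24138 gtt/min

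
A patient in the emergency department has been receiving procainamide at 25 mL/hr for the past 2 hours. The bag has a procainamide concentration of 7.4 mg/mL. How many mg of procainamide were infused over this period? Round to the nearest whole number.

370 mg

Drug rate = 25 mL/hr × 7.4 mg/mL = 185 mg/hr
Total = 185 mg/hr × 2 hr = 370 mg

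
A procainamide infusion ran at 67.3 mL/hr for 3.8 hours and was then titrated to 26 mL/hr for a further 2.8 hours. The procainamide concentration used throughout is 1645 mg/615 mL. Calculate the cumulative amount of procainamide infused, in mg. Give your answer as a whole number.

Concentration = 1645 mg ÷ 615 mL = 2.674797 mg/mL
Stage 1: 67.3 mL/hr × 3.8 hr = 255.74 mL → 255.74 mL × 2.674797 mg/mL = 684.0525 mg
Stage 2: 26 mL/hr × 2.8 hr = 72.8 mL → 72.8 mL × 2.674797 mg/mL = 194.7252 mg
Total = 684.0525 + 194.7252 = 878.7777 mg

879 mg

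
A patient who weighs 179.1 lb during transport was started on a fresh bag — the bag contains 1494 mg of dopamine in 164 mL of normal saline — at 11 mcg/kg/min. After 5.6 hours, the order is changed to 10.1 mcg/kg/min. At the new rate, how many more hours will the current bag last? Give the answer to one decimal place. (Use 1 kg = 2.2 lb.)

24.2 hours

Initial rate:
Weight = 179.1 lb ÷ 2.2 lb/kg = 81.40909 kg
Dose = 11 mcg/kg/min × 81.40909 kg = 895.5 mcg/min
895.5 mcg/min × 60 min/hr = 53730 mcg/hr
Concentration = 1494 mg ÷ 164 mL = 9.109756 mg/mL = 9109.756 mcg/mL
Rate = 53730 mcg/hr ÷ 9109.756 mcg/mL = 5.898072 mL/hr
Volume infused so far = 5.898072 mL/hr × 5.6 hr = 33.0292 mL
Volume remaining = 164 − 33.0292 = 130.9708 mL
New rate:
Dose = 10.1 mcg/kg/min × 81.40909 kg = 822.2318 mcg/min
822.2318 mcg/min × 60 min/hr = 49333.91 mcg/hr
Rate = 49333.91 mcg/hr ÷ 9109.756 mcg/mL = 5.415503 mL/hr
Time remaining = 130.9708 mL ÷ 5.415503 mL/hr = 24.18442 hr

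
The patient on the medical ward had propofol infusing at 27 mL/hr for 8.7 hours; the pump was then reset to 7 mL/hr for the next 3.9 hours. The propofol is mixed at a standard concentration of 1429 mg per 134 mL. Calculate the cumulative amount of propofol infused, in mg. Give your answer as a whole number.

Concentration = 1429 mg ÷ 134 mL = 10.66418 mg/mL
Stage 1: 27 mL/hr × 8.7 hr = 234.9 mL → 234.9 mL × 10.66418 mg/mL = 2505.016 mg
Stage 2: 7 mL/hr × 3.9 hr = 27.3 mL → 27.3 mL × 10.66418 mg/mL = 291.1321 mg
Total = 2505.016 + 291.1321 = 2796.148 mg

2796 mg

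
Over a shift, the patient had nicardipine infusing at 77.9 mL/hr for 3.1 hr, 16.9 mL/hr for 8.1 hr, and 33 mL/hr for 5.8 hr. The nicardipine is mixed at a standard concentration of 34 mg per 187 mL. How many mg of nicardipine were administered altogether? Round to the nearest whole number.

104 mg

Concentration = 34 mg ÷ 187 mL = 0.1818182 mg/mL
Stage 1: 77.9 mL/hr × 3.1 hr = 241.49 mL → 241.49 mL × 0.1818182 mg/mL = 43.90727 mg
Stage 2: 16.9 mL/hr × 8.1 hr = 136.89 mL → 136.89 mL × 0.1818182 mg/mL = 24.88909 mg
Stage 3: 33 mL/hr × 5.8 hr = 191.4 mL → 191.4 mL × 0.1818182 mg/mL = 34.8 mg
Total = 43.90727 + 24.88909 + 34.8 = 103.5964 mg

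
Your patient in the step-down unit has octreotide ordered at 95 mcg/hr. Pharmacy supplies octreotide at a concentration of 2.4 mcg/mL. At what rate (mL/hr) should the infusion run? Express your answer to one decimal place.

Rate = 95 mcg/hr ÷ 2.4 mcg/mL = 39.58333 mL/hr

39.6 mL/hr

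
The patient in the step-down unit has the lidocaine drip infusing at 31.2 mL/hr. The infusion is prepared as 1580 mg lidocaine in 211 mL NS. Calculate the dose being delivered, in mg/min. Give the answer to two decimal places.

Concentration = 1580 mg ÷ 211 mL = 7.488152 mg/mL
Drug rate = 31.2 mL/hr × 7.488152 mg/mL = 233.6303 mg/hr
233.6303 mg/hr ÷ 60 min/hr = 3.893839 mg/min

3.89 mg/min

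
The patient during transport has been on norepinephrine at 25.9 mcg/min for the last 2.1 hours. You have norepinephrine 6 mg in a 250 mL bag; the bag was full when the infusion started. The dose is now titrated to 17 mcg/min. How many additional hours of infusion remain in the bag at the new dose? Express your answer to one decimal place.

2.7 hours

Initial rate:
25.9 mcg/min × 60 min/hr = 1554 mcg/hr
Concentration = 6 mg ÷ 250 mL = 0.024 mg/mL = 24 mcg/mL
Rate = 1554 mcg/hr ÷ 24 mcg/mL = 64.75 mL/hr
Volume infused so far = 64.75 mL/hr × 2.1 hr = 135.975 mL
Volume remaining = 250 − 135.975 = 114.025 mL
New rate:
17 mcg/min × 60 min/hr = 1020 mcg/hr
Rate = 1020 mcg/hr ÷ 24 mcg/mL = 42.5 mL/hr
Time remaining = 114.025 mL ÷ 42.5 mL/hr = 2.682941 hr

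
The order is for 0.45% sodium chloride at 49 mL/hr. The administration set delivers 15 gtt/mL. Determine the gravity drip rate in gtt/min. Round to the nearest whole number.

12 gtt/min

49 mL/hr ÷ 60 min/hr = 0.8166667 mL/min
0.8166667 mL/min × 15 gtt/mL = 12.25 gtt/min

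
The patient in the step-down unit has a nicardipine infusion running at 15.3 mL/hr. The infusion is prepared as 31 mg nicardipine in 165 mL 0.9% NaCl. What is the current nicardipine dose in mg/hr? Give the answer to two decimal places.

Concentration = 31 mg ÷ 165 mL = 0.1878788 mg/mL
Drug rate = 15.3 mL/hr × 0.1878788 mg/mL = 2.874545 mg/hr

2.87 mg/hr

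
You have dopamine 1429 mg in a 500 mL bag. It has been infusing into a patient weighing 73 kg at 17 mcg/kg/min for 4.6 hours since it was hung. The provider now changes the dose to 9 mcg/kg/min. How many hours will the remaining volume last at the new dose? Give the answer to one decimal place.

27.6 hours

Initial rate:
Dose = 17 mcg/kg/min × 73 kg = 1241 mcg/min
1241 mcg/min × 60 min/hr = 74460 mcg/hr
Concentration = 1429 mg ÷ 500 mL = 2.858 mg/mL = 2858 mcg/mL
Rate = 74460 mcg/hr ÷ 2858 mcg/mL = 26.05318 mL/hr
Volume infused so far = 26.05318 mL/hr × 4.6 hr = 119.8446 mL
Volume remaining = 500 − 119.8446 = 380.1554 mL
New rate:
Dose = 9 mcg/kg/min × 73 kg = 657 mcg/min
657 mcg/min × 60 min/hr = 39420 mcg/hr
Rate = 39420 mcg/hr ÷ 2858 mcg/mL = 13.79286 mL/hr
Time remaining = 380.1554 mL ÷ 13.79286 mL/hr = 27.56175 hr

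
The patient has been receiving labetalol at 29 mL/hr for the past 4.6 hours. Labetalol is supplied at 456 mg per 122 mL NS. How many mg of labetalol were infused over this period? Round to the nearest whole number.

Concentration = 456 mg ÷ 122 mL = 3.737705 mg/mL
Drug rate = 29 mL/hr × 3.737705 mg/mL = 108.3934 mg/hr
Total = 108.3934 mg/hr × 4.6 hr = 498.6098 mg

499 mg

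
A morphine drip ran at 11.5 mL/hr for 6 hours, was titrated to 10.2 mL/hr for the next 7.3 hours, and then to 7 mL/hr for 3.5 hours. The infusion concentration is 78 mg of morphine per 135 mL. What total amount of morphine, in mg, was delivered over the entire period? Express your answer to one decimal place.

97.0 mg

Concentration = 78 mg ÷ 135 mL = 0.5777778 mg/mL
Stage 1: 11.5 mL/hr × 6 hr = 69 mL → 69 mL × 0.5777778 mg/mL = 39.86667 mg
Stage 2: 10.2 mL/hr × 7.3 hr = 74.46 mL → 74.46 mL × 0.5777778 mg/mL = 43.02133 mg
Stage 3: 7 mL/hr × 3.5 hr = 24.5 mL → 24.5 mL × 0.5777778 mg/mL = 14.15556 mg
Total = 39.86667 + 43.02133 + 14.15556 = 97.04356 mg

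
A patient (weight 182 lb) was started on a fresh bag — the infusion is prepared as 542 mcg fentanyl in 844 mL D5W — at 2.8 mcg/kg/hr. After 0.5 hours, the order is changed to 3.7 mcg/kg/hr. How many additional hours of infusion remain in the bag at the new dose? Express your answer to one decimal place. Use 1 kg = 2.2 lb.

1.4 hours

Initial rate:
Weight = 182 lb ÷ 2.2 lb/kg = 82.72727 kg
Dose = 2.8 mcg/kg/hr × 82.72727 kg = 231.6364 mcg/hr
Concentration = 542 mcg ÷ 844 mL = 0.6421801 mcg/mL
Rate = 231.6364 mcg/hr ÷ 0.6421801 mcg/mL = 360.7031 mL/hr
Volume infused so far = 360.7031 mL/hr × 0.5 hr = 180.3516 mL
Volume remaining = 844 − 180.3516 = 663.6484 mL
New rate:
Dose = 3.7 mcg/kg/hr × 82.72727 kg = 306.0909 mcg/hr
Rate = 306.0909 mcg/hr ÷ 0.6421801 mcg/mL = 476.6434 mL/hr
Time remaining = 663.6484 mL ÷ 476.6434 mL/hr = 1.392337 hr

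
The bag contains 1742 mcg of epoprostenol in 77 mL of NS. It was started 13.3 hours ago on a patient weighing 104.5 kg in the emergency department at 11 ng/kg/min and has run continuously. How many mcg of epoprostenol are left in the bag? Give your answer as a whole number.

825 mcg

Dose = 11 ng/kg/min × 104.5 kg = 1149.5 ng/min
1149.5 ng/min × 60 min/hr = 68970 ng/hr
Concentration = 1742 mcg ÷ 77 mL = 22.62338 mcg/mL = 22623.38 ng/mL
Rate = 68970 ng/hr ÷ 22623.38 ng/mL = 3.048617 mL/hr
Volume infused = 3.048617 mL/hr × 13.3 hr = 40.5466 mL
Volume remaining = 77 − 40.5466 = 36.4534 mL
Drug remaining = 36.4534 mL × 22623.38 ng/mL = 824699 ng = 824.699 mcg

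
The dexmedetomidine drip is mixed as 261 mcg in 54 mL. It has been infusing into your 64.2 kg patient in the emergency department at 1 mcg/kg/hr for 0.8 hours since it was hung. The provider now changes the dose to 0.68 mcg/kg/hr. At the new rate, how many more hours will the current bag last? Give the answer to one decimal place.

Initial rate:
Dose = 1 mcg/kg/hr × 64.2 kg = 64.2 mcg/hr
Concentration = 261 mcg ÷ 54 mL = 4.833333 mcg/mL
Rate = 64.2 mcg/hr ÷ 4.833333 mcg/mL = 13.28276 mL/hr
Volume infused so far = 13.28276 mL/hr × 0.8 hr = 10.62621 mL
Volume remaining = 54 − 10.62621 = 43.37379 mL
New rate:
Dose = 0.68 mcg/kg/hr × 64.2 kg = 43.656 mcg/hr
Rate = 43.656 mcg/hr ÷ 4.833333 mcg/mL = 9.032276 mL/hr
Time remaining = 43.37379 mL ÷ 9.032276 mL/hr = 4.802089 hr

4.8 hours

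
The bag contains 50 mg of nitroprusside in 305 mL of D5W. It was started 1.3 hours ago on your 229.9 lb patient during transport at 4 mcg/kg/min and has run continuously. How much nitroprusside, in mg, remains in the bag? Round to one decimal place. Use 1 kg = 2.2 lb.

Weight = 229.9 lb ÷ 2.2 lb/kg = 104.5 kg
Dose = 4 mcg/kg/min × 104.5 kg = 418 mcg/min
418 mcg/min × 60 min/hr = 25080 mcg/hr
Concentration = 50 mg ÷ 305 mL = 0.1639344 mg/mL = 163.9344 mcg/mL
Rate = 25080 mcg/hr ÷ 163.9344 mcg/mL = 152.988 mL/hr
Volume infused = 152.988 mL/hr × 1.3 hr = 198.8844 mL
Volume remaining = 305 − 198.8844 = 106.1156 mL
Drug remaining = 106.1156 mL × 163.9344 mcg/mL = 17396 mcg = 17.396 mg

17.4 mg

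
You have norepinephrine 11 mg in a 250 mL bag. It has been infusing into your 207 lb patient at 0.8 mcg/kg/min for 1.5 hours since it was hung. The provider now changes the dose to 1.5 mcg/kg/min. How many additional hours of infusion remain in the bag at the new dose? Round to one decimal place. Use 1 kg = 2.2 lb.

Initial rate:
Weight = 207 lb ÷ 2.2 lb/kg = 94.09091 kg
Dose = 0.8 mcg/kg/min × 94.09091 kg = 75.27273 mcg/min
75.27273 mcg/min × 60 min/hr = 4516.364 mcg/hr
Concentration = 11 mg ÷ 250 mL = 0.044 mg/mL = 44 mcg/mL
Rate = 4516.364 mcg/hr ÷ 44 mcg/mL = 102.6446 mL/hr
Volume infused so far = 102.6446 mL/hr × 1.5 hr = 153.9669 mL
Volume remaining = 250 − 153.9669 = 96.03306 mL
New rate:
Dose = 1.5 mcg/kg/min × 94.09091 kg = 141.1364 mcg/min
141.1364 mcg/min × 60 min/hr = 8468.182 mcg/hr
Rate = 8468.182 mcg/hr ÷ 44 mcg/mL = 192.4587 mL/hr
Time remaining = 96.03306 mL ÷ 192.4587 mL/hr = 0.4989801 hr

0.5 hours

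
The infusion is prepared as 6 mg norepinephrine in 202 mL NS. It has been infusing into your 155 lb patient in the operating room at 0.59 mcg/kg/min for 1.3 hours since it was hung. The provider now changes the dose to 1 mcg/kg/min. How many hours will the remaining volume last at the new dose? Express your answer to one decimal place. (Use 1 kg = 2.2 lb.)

0.7 hours

Initial rate:
Weight = 155 lb ÷ 2.2 lb/kg = 70.45455 kg
Dose = 0.59 mcg/kg/min × 70.45455 kg = 41.56818 mcg/min
41.56818 mcg/min × 60 min/hr = 2494.091 mcg/hr
Concentration = 6 mg ÷ 202 mL = 0.02970297 mg/mL = 29.70297 mcg/mL
Rate = 2494.091 mcg/hr ÷ 29.70297 mcg/mL = 83.96773 mL/hr
Volume infused so far = 83.96773 mL/hr × 1.3 hr = 109.158 mL
Volume remaining = 202 − 109.158 = 92.84195 mL
New rate:
Dose = 1 mcg/kg/min × 70.45455 kg = 70.45455 mcg/min
70.45455 mcg/min × 60 min/hr = 4227.273 mcg/hr
Rate = 4227.273 mcg/hr ÷ 29.70297 mcg/mL = 142.3182 mL/hr
Time remaining = 92.84195 mL ÷ 142.3182 mL/hr = 0.6523548 hr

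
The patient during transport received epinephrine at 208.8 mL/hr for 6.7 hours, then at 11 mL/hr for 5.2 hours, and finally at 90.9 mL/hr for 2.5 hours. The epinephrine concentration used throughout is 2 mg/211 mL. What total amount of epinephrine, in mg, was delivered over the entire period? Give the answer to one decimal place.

Concentration = 2 mg ÷ 211 mL = 0.009478673 mg/mL
Stage 1: 208.8 mL/hr × 6.7 hr = 1398.96 mL → 1398.96 mL × 0.009478673 mg/mL = 13.26028 mg
Stage 2: 11 mL/hr × 5.2 hr = 57.2 mL → 57.2 mL × 0.009478673 mg/mL = 0.5421801 mg
Stage 3: 90.9 mL/hr × 2.5 hr = 227.25 mL → 227.25 mL × 0.009478673 mg/mL = 2.154028 mg
Total = 13.26028 + 0.5421801 + 2.154028 = 15.95649 mg

16.0 mg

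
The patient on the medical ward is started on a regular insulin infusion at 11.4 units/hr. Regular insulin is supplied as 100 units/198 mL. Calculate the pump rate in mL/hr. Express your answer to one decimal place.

22.6 mL/hr

Concentration = 100 units ÷ 198 mL = 0.5050505 units/mL
Rate = 11.4 units/hr ÷ 0.5050505 units/mL = 22.572 mL/hr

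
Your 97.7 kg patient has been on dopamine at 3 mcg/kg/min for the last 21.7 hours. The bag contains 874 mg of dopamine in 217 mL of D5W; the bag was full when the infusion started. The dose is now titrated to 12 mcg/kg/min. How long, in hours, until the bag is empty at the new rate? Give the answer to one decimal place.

7.0 hours

Initial rate:
Dose = 3 mcg/kg/min × 97.7 kg = 293.1 mcg/min
293.1 mcg/min × 60 min/hr = 17586 mcg/hr
Concentration = 874 mg ÷ 217 mL = 4.02765 mg/mL = 4027.65 mcg/mL
Rate = 17586 mcg/hr ÷ 4027.65 mcg/mL = 4.366318 mL/hr
Volume infused so far = 4.366318 mL/hr × 21.7 hr = 94.7491 mL
Volume remaining = 217 − 94.7491 = 122.2509 mL
New rate:
Dose = 12 mcg/kg/min × 97.7 kg = 1172.4 mcg/min
1172.4 mcg/min × 60 min/hr = 70344 mcg/hr
Rate = 70344 mcg/hr ÷ 4027.65 mcg/mL = 17.46527 mL/hr
Time remaining = 122.2509 mL ÷ 17.46527 mL/hr = 6.999656 hr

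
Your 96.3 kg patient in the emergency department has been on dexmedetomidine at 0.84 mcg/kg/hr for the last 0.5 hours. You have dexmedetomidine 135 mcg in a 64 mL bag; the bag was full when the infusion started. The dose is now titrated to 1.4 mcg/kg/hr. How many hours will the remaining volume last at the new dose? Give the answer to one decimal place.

Initial rate:
Dose = 0.84 mcg/kg/hr × 96.3 kg = 80.892 mcg/hr
Concentration = 135 mcg ÷ 64 mL = 2.109375 mcg/mL
Rate = 80.892 mcg/hr ÷ 2.109375 mcg/mL = 38.3488 mL/hr
Volume infused so far = 38.3488 mL/hr × 0.5 hr = 19.1744 mL
Volume remaining = 64 − 19.1744 = 44.8256 mL
New rate:
Dose = 1.4 mcg/kg/hr × 96.3 kg = 134.82 mcg/hr
Rate = 134.82 mcg/hr ÷ 2.109375 mcg/mL = 63.91467 mL/hr
Time remaining = 44.8256 mL ÷ 63.91467 mL/hr = 0.7013351 hr

0.7 hours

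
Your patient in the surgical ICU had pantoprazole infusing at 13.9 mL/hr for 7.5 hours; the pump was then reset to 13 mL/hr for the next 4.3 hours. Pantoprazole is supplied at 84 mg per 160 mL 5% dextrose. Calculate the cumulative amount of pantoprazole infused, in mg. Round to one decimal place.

Concentration = 84 mg ÷ 160 mL = 0.525 mg/mL
Stage 1: 13.9 mL/hr × 7.5 hr = 104.25 mL → 104.25 mL × 0.525 mg/mL = 54.73125 mg
Stage 2: 13 mL/hr × 4.3 hr = 55.9 mL → 55.9 mL × 0.525 mg/mL = 29.3475 mg
Total = 54.73125 + 29.3475 = 84.07875 mg

84.1 mg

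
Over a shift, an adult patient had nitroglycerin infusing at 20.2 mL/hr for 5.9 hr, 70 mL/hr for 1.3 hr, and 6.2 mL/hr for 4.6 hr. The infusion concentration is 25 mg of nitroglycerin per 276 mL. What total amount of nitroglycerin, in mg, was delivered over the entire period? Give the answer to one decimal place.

Concentration = 25 mg ÷ 276 mL = 0.09057971 mg/mL
Stage 1: 20.2 mL/hr × 5.9 hr = 119.18 mL → 119.18 mL × 0.09057971 mg/mL = 10.79529 mg
Stage 2: 70 mL/hr × 1.3 hr = 91 mL → 91 mL × 0.09057971 mg/mL = 8.242754 mg
Stage 3: 6.2 mL/hr × 4.6 hr = 28.52 mL → 28.52 mL × 0.09057971 mg/mL = 2.583333 mg
Total = 10.79529 + 8.242754 + 2.583333 = 21.62138 mg

21.6 mg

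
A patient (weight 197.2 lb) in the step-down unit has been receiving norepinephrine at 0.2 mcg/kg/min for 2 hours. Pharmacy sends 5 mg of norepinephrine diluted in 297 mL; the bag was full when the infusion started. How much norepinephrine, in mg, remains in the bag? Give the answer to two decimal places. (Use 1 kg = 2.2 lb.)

2.85 mg

Weight = 197.2 lb ÷ 2.2 lb/kg = 89.63636 kg
Dose = 0.2 mcg/kg/min × 89.63636 kg = 17.92727 mcg/min
17.92727 mcg/min × 60 min/hr = 1075.636 mcg/hr
Concentration = 5 mg ÷ 297 mL = 0.01683502 mg/mL = 16.83502 mcg/mL
Rate = 1075.636 mcg/hr ÷ 16.83502 mcg/mL = 63.8928 mL/hr
Volume infused = 63.8928 mL/hr × 2 hr = 127.7856 mL
Volume remaining = 297 − 127.7856 = 169.2144 mL
Drug remaining = 169.2144 mL × 16.83502 mcg/mL = 2848.727 mcg = 2.848727 mg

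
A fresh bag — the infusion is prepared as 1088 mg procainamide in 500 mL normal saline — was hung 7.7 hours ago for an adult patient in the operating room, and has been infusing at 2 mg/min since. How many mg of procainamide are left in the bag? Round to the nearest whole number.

2 mg/min × 60 min/hr = 120 mg/hr
Concentration = 1088 mg ÷ 500 mL = 2.176 mg/mL
Rate = 120 mg/hr ÷ 2.176 mg/mL = 55.14706 mL/hr
Volume infused = 55.14706 mL/hr × 7.7 hr = 424.6324 mL
Volume remaining = 500 − 424.6324 = 75.36765 mL
Drug remaining = 75.36765 mL × 2.176 mg/mL = 164 mg

164 mg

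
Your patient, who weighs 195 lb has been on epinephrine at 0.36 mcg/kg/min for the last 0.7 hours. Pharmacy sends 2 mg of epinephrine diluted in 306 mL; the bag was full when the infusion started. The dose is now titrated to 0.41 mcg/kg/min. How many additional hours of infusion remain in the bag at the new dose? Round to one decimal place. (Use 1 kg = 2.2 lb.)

Initial rate:
Weight = 195 lb ÷ 2.2 lb/kg = 88.63636 kg
Dose = 0.36 mcg/kg/min × 88.63636 kg = 31.90909 mcg/min
31.90909 mcg/min × 60 min/hr = 1914.545 mcg/hr
Concentration = 2 mg ÷ 306 mL = 0.006535948 mg/mL = 6.535948 mcg/mL
Rate = 1914.545 mcg/hr ÷ 6.535948 mcg/mL = 292.9255 mL/hr
Volume infused so far = 292.9255 mL/hr × 0.7 hr = 205.0478 mL
Volume remaining = 306 − 205.0478 = 100.9522 mL
New rate:
Dose = 0.41 mcg/kg/min × 88.63636 kg = 36.34091 mcg/min
36.34091 mcg/min × 60 min/hr = 2180.455 mcg/hr
Rate = 2180.455 mcg/hr ÷ 6.535948 mcg/mL = 333.6095 mL/hr
Time remaining = 100.9522 mL ÷ 333.6095 mL/hr = 0.3026058 hr

0.3 hours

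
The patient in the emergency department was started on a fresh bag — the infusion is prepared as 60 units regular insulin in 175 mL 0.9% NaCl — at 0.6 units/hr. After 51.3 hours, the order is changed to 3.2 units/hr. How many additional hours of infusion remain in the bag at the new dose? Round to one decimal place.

Initial rate:
Concentration = 60 units ÷ 175 mL = 0.3428571 units/mL
Rate = 0.6 units/hr ÷ 0.3428571 units/mL = 1.75 mL/hr
Volume infused so far = 1.75 mL/hr × 51.3 hr = 89.775 mL
Volume remaining = 175 − 89.775 = 85.225 mL
New rate:
Rate = 3.2 units/hr ÷ 0.3428571 units/mL = 9.333333 mL/hr
Time remaining = 85.225 mL ÷ 9.333333 mL/hr = 9.13125 hr

9.1 hours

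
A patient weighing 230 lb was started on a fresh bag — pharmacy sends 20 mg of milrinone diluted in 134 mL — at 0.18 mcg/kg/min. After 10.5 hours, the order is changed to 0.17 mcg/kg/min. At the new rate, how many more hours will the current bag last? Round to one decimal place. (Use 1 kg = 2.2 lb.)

7.6 hours

Initial rate:
Weight = 230 lb ÷ 2.2 lb/kg = 104.5455 kg
Dose = 0.18 mcg/kg/min × 104.5455 kg = 18.81818 mcg/min
18.81818 mcg/min × 60 min/hr = 1129.091 mcg/hr
Concentration = 20 mg ÷ 134 mL = 0.1492537 mg/mL = 149.2537 mcg/mL
Rate = 1129.091 mcg/hr ÷ 149.2537 mcg/mL = 7.564909 mL/hr
Volume infused so far = 7.564909 mL/hr × 10.5 hr = 79.43155 mL
Volume remaining = 134 − 79.43155 = 54.56845 mL
New rate:
Dose = 0.17 mcg/kg/min × 104.5455 kg = 17.77273 mcg/min
17.77273 mcg/min × 60 min/hr = 1066.364 mcg/hr
Rate = 1066.364 mcg/hr ÷ 149.2537 mcg/mL = 7.144636 mL/hr
Time remaining = 54.56845 mL ÷ 7.144636 mL/hr = 7.637681 hr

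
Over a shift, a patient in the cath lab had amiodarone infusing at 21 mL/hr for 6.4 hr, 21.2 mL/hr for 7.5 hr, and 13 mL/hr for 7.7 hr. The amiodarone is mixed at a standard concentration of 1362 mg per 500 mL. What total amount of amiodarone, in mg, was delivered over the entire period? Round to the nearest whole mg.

Concentration = 1362 mg ÷ 500 mL = 2.724 mg/mL
Stage 1: 21 mL/hr × 6.4 hr = 134.4 mL → 134.4 mL × 2.724 mg/mL = 366.1056 mg
Stage 2: 21.2 mL/hr × 7.5 hr = 159 mL → 159 mL × 2.724 mg/mL = 433.116 mg
Stage 3: 13 mL/hr × 7.7 hr = 100.1 mL → 100.1 mL × 2.724 mg/mL = 272.6724 mg
Total = 366.1056 + 433.116 + 272.6724 = 1071.894 mg

1072 mg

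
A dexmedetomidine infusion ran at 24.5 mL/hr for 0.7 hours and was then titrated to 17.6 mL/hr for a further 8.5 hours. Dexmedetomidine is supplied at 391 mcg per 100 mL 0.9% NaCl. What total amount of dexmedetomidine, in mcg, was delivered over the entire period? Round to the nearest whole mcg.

652 mcg

Concentration = 391 mcg ÷ 100 mL = 3.91 mcg/mL
Stage 1: 24.5 mL/hr × 0.7 hr = 17.15 mL → 17.15 mL × 3.91 mcg/mL = 67.0565 mcg
Stage 2: 17.6 mL/hr × 8.5 hr = 149.6 mL → 149.6 mL × 3.91 mcg/mL = 584.936 mcg
Total = 67.0565 + 584.936 = 651.9925 mcg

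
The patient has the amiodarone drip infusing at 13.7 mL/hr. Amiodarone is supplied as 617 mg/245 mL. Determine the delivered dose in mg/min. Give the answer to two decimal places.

Concentration = 617 mg ÷ 245 mL = 2.518367 mg/mL
Drug rate = 13.7 mL/hr × 2.518367 mg/mL = 34.50163 mg/hr
34.50163 mg/hr ÷ 60 min/hr = 0.5750272 mg/min

0.58 mg/min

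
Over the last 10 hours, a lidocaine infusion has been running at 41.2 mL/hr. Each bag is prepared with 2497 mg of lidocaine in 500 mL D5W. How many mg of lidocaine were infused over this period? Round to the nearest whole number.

Concentration = 2497 mg ÷ 500 mL = 4.994 mg/mL
Drug rate = 41.2 mL/hr × 4.994 mg/mL = 205.7528 mg/hr
Total = 205.7528 mg/hr × 10 hr = 2057.528 mg

2058 mg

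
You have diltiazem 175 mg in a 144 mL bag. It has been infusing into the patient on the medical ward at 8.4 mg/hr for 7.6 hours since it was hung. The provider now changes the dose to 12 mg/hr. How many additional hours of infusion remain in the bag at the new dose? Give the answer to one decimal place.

Initial rate:
Concentration = 175 mg ÷ 144 mL = 1.215278 mg/mL
Rate = 8.4 mg/hr ÷ 1.215278 mg/mL = 6.912 mL/hr
Volume infused so far = 6.912 mL/hr × 7.6 hr = 52.5312 mL
Volume remaining = 144 − 52.5312 = 91.4688 mL
New rate:
Rate = 12 mg/hr ÷ 1.215278 mg/mL = 9.874286 mL/hr
Time remaining = 91.4688 mL ÷ 9.874286 mL/hr = 9.263333 hr

9.3 hours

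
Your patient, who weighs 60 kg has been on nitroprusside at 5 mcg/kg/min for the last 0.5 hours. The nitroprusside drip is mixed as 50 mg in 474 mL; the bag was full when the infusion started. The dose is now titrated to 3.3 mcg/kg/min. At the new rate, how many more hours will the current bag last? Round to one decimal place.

3.5 hours

Initial rate:
Dose = 5 mcg/kg/min × 60 kg = 300 mcg/min
300 mcg/min × 60 min/hr = 18000 mcg/hr
Concentration = 50 mg ÷ 474 mL = 0.1054852 mg/mL = 105.4852 mcg/mL
Rate = 18000 mcg/hr ÷ 105.4852 mcg/mL = 170.64 mL/hr
Volume infused so far = 170.64 mL/hr × 0.5 hr = 85.32 mL
Volume remaining = 474 − 85.32 = 388.68 mL
New rate:
Dose = 3.3 mcg/kg/min × 60 kg = 198 mcg/min
198 mcg/min × 60 min/hr = 11880 mcg/hr
Rate = 11880 mcg/hr ÷ 105.4852 mcg/mL = 112.6224 mL/hr
Time remaining = 388.68 mL ÷ 112.6224 mL/hr = 3.451178 hr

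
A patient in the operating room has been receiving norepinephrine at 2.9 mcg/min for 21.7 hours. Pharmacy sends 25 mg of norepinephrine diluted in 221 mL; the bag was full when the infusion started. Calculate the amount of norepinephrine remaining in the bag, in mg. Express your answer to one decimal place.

2.9 mcg/min × 60 min/hr = 174 mcg/hr
Concentration = 25 mg ÷ 221 mL = 0.1131222 mg/mL = 113.1222 mcg/mL
Rate = 174 mcg/hr ÷ 113.1222 mcg/mL = 1.53816 mL/hr
Volume infused = 1.53816 mL/hr × 21.7 hr = 33.37807 mL
Volume remaining = 221 − 33.37807 = 187.6219 mL
Drug remaining = 187.6219 mL × 113.1222 mcg/mL = 21224.2 mcg = 21.2242 mg

21.2 mg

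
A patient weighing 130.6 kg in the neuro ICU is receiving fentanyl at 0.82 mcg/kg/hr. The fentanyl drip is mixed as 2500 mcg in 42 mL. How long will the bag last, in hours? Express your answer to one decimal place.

Dose = 0.82 mcg/kg/hr × 130.6 kg = 107.092 mcg/hr
Concentration = 2500 mcg ÷ 42 mL = 59.52381 mcg/mL
Rate = 107.092 mcg/hr ÷ 59.52381 mcg/mL = 1.799146 mL/hr
Duration = 42 mL ÷ 1.799146 mL/hr = 23.34441 hr

23.3 hours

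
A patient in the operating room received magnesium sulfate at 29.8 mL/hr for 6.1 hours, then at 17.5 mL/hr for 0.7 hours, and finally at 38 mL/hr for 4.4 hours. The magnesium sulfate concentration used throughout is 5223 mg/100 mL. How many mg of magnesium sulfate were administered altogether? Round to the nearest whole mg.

Concentration = 5223 mg ÷ 100 mL = 52.23 mg/mL
Stage 1: 29.8 mL/hr × 6.1 hr = 181.78 mL → 181.78 mL × 52.23 mg/mL = 9494.369 mg
Stage 2: 17.5 mL/hr × 0.7 hr = 12.25 mL → 12.25 mL × 52.23 mg/mL = 639.8175 mg
Stage 3: 38 mL/hr × 4.4 hr = 167.2 mL → 167.2 mL × 52.23 mg/mL = 8732.856 mg
Total = 9494.369 + 639.8175 + 8732.856 = 18867.04 mg

18867 mg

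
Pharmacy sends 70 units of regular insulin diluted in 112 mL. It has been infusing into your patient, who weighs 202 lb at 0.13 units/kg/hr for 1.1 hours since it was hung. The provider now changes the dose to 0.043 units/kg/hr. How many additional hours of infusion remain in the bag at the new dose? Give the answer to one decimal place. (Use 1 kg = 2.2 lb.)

14.4 hours

Initial rate:
Weight = 202 lb ÷ 2.2 lb/kg = 91.81818 kg
Dose = 0.13 units/kg/hr × 91.81818 kg = 11.93636 units/hr
Concentration = 70 units ÷ 112 mL = 0.625 units/mL
Rate = 11.93636 units/hr ÷ 0.625 units/mL = 19.09818 mL/hr
Volume infused so far = 19.09818 mL/hr × 1.1 hr = 21.008 mL
Volume remaining = 112 − 21.008 = 90.992 mL
New rate:
Dose = 0.043 units/kg/hr × 91.81818 kg = 3.948182 units/hr
Rate = 3.948182 units/hr ÷ 0.625 units/mL = 6.317091 mL/hr
Time remaining = 90.992 mL ÷ 6.317091 mL/hr = 14.4041 hr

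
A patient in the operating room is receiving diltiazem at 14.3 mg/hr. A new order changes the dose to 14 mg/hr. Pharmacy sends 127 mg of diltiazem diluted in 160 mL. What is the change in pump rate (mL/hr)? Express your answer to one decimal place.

0.4 mL/hr

At the current dose:
Concentration = 127 mg ÷ 160 mL = 0.79375 mg/mL
Rate = 14.3 mg/hr ÷ 0.79375 mg/mL = 18.01575 mL/hr
At the new dose:
Rate = 14 mg/hr ÷ 0.79375 mg/mL = 17.6378 mL/hr
Change = 17.6378 − 18.01575 = -0.3779528 mL/hr → 0.3779528 mL/hr decrease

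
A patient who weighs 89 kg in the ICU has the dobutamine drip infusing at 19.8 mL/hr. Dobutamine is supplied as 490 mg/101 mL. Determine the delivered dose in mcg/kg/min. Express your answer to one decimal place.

Concentration = 490 mg ÷ 101 mL = 4.851485 mg/mL = 4851.485 mcg/mL
Drug rate = 19.8 mL/hr × 4851.485 mcg/mL = 96059.41 mcg/hr
96059.41 mcg/hr ÷ 60 min/hr = 1600.99 mcg/min
1600.99 mcg/min ÷ 89 kg = 17.98865 mcg/kg/min

18.0 mcg/kg/min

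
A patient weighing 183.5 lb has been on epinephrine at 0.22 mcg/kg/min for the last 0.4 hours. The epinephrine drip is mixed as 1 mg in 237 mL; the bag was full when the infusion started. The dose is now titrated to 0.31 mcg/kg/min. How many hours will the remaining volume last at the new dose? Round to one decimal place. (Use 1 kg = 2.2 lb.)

0.4 hours

Initial rate:
Weight = 183.5 lb ÷ 2.2 lb/kg = 83.40909 kg
Dose = 0.22 mcg/kg/min × 83.40909 kg = 18.35 mcg/min
18.35 mcg/min × 60 min/hr = 1101 mcg/hr
Concentration = 1 mg ÷ 237 mL = 0.004219409 mg/mL = 4.219409 mcg/mL
Rate = 1101 mcg/hr ÷ 4.219409 mcg/mL = 260.937 mL/hr
Volume infused so far = 260.937 mL/hr × 0.4 hr = 104.3748 mL
Volume remaining = 237 − 104.3748 = 132.6252 mL
New rate:
Dose = 0.31 mcg/kg/min × 83.40909 kg = 25.85682 mcg/min
25.85682 mcg/min × 60 min/hr = 1551.409 mcg/hr
Rate = 1551.409 mcg/hr ÷ 4.219409 mcg/mL = 367.684 mL/hr
Time remaining = 132.6252 mL ÷ 367.684 mL/hr = 0.3607043 hr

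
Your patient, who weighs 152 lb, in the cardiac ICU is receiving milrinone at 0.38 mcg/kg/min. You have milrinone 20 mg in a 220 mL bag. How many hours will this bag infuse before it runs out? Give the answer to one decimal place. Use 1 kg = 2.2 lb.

Weight = 152 lb ÷ 2.2 lb/kg = 69.09091 kg
Dose = 0.38 mcg/kg/min × 69.09091 kg = 26.25455 mcg/min
26.25455 mcg/min × 60 min/hr = 1575.273 mcg/hr
Concentration = 20 mg ÷ 220 mL = 0.09090909 mg/mL = 90.90909 mcg/mL
Rate = 1575.273 mcg/hr ÷ 90.90909 mcg/mL = 17.328 mL/hr
Duration = 220 mL ÷ 17.328 mL/hr = 12.69621 hr

12.7 hours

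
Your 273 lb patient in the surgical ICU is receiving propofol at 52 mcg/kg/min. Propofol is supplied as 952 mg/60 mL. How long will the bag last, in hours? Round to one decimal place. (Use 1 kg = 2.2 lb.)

2.5 hours

Weight = 273 lb ÷ 2.2 lb/kg = 124.0909 kg
Dose = 52 mcg/kg/min × 124.0909 kg = 6452.727 mcg/min
6452.727 mcg/min × 60 min/hr = 387163.6 mcg/hr
Concentration = 952 mg ÷ 60 mL = 15.86667 mg/mL = 15866.67 mcg/mL
Rate = 387163.6 mcg/hr ÷ 15866.67 mcg/mL = 24.40107 mL/hr
Duration = 60 mL ÷ 24.40107 mL/hr = 2.458909 hr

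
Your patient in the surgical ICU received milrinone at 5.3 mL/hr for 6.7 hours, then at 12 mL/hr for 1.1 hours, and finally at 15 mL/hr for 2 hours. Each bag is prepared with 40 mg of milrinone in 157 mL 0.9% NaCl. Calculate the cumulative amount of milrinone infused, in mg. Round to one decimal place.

Concentration = 40 mg ÷ 157 mL = 0.2547771 mg/mL
Stage 1: 5.3 mL/hr × 6.7 hr = 35.51 mL → 35.51 mL × 0.2547771 mg/mL = 9.047134 mg
Stage 2: 12 mL/hr × 1.1 hr = 13.2 mL → 13.2 mL × 0.2547771 mg/mL = 3.363057 mg
Stage 3: 15 mL/hr × 2 hr = 30 mL → 30 mL × 0.2547771 mg/mL = 7.643312 mg
Total = 9.047134 + 3.363057 + 7.643312 = 20.0535 mg

20.1 mg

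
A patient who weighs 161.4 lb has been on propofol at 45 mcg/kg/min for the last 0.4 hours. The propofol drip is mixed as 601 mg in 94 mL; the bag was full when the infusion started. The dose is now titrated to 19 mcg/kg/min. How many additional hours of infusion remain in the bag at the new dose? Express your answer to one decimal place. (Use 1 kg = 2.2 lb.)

6.2 hours

Initial rate:
Weight = 161.4 lb ÷ 2.2 lb/kg = 73.36364 kg
Dose = 45 mcg/kg/min × 73.36364 kg = 3301.364 mcg/min
3301.364 mcg/min × 60 min/hr = 198081.8 mcg/hr
Concentration = 601 mg ÷ 94 mL = 6.393617 mg/mL = 6393.617 mcg/mL
Rate = 198081.8 mcg/hr ÷ 6393.617 mcg/mL = 30.98118 mL/hr
Volume infused so far = 30.98118 mL/hr × 0.4 hr = 12.39247 mL
Volume remaining = 94 − 12.39247 = 81.60753 mL
New rate:
Dose = 19 mcg/kg/min × 73.36364 kg = 1393.909 mcg/min
1393.909 mcg/min × 60 min/hr = 83634.55 mcg/hr
Rate = 83634.55 mcg/hr ÷ 6393.617 mcg/mL = 13.08094 mL/hr
Time remaining = 81.60753 mL ÷ 13.08094 mL/hr = 6.238657 hr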